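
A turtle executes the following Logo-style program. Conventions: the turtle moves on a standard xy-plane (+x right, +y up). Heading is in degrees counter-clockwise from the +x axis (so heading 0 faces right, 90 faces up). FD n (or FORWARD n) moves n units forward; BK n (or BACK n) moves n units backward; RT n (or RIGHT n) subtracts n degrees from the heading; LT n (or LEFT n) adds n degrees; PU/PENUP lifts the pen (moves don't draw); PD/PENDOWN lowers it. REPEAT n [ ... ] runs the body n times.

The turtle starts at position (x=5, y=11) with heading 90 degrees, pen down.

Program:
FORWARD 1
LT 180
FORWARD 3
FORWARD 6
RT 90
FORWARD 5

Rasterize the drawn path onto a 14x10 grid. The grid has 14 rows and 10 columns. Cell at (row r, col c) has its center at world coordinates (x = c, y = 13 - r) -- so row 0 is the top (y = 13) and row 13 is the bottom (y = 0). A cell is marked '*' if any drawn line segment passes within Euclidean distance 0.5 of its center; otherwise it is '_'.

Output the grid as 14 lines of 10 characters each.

Answer: __________
_____*____
_____*____
_____*____
_____*____
_____*____
_____*____
_____*____
_____*____
_____*____
******____
__________
__________
__________

Derivation:
Segment 0: (5,11) -> (5,12)
Segment 1: (5,12) -> (5,9)
Segment 2: (5,9) -> (5,3)
Segment 3: (5,3) -> (-0,3)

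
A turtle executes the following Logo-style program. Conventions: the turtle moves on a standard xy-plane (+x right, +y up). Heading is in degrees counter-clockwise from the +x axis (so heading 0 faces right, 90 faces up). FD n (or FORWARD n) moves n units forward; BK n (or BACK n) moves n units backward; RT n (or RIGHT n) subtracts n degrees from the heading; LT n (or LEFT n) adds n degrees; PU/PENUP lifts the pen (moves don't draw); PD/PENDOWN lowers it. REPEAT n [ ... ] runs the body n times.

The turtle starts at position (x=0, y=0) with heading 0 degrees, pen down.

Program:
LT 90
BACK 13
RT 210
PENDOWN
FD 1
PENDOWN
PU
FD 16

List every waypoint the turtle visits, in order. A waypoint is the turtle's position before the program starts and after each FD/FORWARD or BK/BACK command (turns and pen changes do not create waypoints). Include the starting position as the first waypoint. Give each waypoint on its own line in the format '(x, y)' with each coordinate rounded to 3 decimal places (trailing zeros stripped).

Answer: (0, 0)
(0, -13)
(-0.5, -13.866)
(-8.5, -27.722)

Derivation:
Executing turtle program step by step:
Start: pos=(0,0), heading=0, pen down
LT 90: heading 0 -> 90
BK 13: (0,0) -> (0,-13) [heading=90, draw]
RT 210: heading 90 -> 240
PD: pen down
FD 1: (0,-13) -> (-0.5,-13.866) [heading=240, draw]
PD: pen down
PU: pen up
FD 16: (-0.5,-13.866) -> (-8.5,-27.722) [heading=240, move]
Final: pos=(-8.5,-27.722), heading=240, 2 segment(s) drawn
Waypoints (4 total):
(0, 0)
(0, -13)
(-0.5, -13.866)
(-8.5, -27.722)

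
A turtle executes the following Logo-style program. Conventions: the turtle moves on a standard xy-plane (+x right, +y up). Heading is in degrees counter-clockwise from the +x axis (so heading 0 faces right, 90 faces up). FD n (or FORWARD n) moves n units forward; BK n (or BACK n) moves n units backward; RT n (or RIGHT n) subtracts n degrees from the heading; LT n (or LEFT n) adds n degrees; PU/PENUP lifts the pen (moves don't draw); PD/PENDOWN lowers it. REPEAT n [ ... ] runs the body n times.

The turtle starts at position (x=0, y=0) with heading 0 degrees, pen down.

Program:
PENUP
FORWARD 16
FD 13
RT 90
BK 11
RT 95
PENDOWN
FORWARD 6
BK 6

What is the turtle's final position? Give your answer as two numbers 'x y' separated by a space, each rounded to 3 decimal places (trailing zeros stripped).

Answer: 29 11

Derivation:
Executing turtle program step by step:
Start: pos=(0,0), heading=0, pen down
PU: pen up
FD 16: (0,0) -> (16,0) [heading=0, move]
FD 13: (16,0) -> (29,0) [heading=0, move]
RT 90: heading 0 -> 270
BK 11: (29,0) -> (29,11) [heading=270, move]
RT 95: heading 270 -> 175
PD: pen down
FD 6: (29,11) -> (23.023,11.523) [heading=175, draw]
BK 6: (23.023,11.523) -> (29,11) [heading=175, draw]
Final: pos=(29,11), heading=175, 2 segment(s) drawn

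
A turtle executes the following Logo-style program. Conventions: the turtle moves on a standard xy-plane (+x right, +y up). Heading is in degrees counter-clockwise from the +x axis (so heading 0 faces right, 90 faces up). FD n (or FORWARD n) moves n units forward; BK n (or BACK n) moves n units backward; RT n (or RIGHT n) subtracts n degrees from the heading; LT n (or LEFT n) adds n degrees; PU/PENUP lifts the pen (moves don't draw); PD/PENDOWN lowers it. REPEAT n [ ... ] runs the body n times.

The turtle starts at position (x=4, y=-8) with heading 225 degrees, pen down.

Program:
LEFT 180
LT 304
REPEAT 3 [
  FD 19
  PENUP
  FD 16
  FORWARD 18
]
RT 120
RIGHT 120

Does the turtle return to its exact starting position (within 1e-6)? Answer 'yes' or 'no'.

Executing turtle program step by step:
Start: pos=(4,-8), heading=225, pen down
LT 180: heading 225 -> 45
LT 304: heading 45 -> 349
REPEAT 3 [
  -- iteration 1/3 --
  FD 19: (4,-8) -> (22.651,-11.625) [heading=349, draw]
  PU: pen up
  FD 16: (22.651,-11.625) -> (38.357,-14.678) [heading=349, move]
  FD 18: (38.357,-14.678) -> (56.026,-18.113) [heading=349, move]
  -- iteration 2/3 --
  FD 19: (56.026,-18.113) -> (74.677,-21.738) [heading=349, move]
  PU: pen up
  FD 16: (74.677,-21.738) -> (90.383,-24.791) [heading=349, move]
  FD 18: (90.383,-24.791) -> (108.052,-28.226) [heading=349, move]
  -- iteration 3/3 --
  FD 19: (108.052,-28.226) -> (126.703,-31.851) [heading=349, move]
  PU: pen up
  FD 16: (126.703,-31.851) -> (142.409,-34.904) [heading=349, move]
  FD 18: (142.409,-34.904) -> (160.079,-38.339) [heading=349, move]
]
RT 120: heading 349 -> 229
RT 120: heading 229 -> 109
Final: pos=(160.079,-38.339), heading=109, 1 segment(s) drawn

Start position: (4, -8)
Final position: (160.079, -38.339)
Distance = 159; >= 1e-6 -> NOT closed

Answer: no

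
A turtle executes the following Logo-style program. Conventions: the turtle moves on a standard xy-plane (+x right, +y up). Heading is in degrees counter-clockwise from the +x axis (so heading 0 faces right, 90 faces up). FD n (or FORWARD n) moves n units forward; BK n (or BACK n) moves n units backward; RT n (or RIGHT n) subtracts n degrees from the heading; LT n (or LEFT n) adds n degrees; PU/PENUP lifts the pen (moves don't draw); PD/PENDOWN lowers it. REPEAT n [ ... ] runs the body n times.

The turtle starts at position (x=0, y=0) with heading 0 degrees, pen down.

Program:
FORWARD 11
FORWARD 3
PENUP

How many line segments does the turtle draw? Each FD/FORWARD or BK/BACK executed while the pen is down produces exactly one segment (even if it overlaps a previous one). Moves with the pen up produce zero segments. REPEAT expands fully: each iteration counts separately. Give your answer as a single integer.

Executing turtle program step by step:
Start: pos=(0,0), heading=0, pen down
FD 11: (0,0) -> (11,0) [heading=0, draw]
FD 3: (11,0) -> (14,0) [heading=0, draw]
PU: pen up
Final: pos=(14,0), heading=0, 2 segment(s) drawn
Segments drawn: 2

Answer: 2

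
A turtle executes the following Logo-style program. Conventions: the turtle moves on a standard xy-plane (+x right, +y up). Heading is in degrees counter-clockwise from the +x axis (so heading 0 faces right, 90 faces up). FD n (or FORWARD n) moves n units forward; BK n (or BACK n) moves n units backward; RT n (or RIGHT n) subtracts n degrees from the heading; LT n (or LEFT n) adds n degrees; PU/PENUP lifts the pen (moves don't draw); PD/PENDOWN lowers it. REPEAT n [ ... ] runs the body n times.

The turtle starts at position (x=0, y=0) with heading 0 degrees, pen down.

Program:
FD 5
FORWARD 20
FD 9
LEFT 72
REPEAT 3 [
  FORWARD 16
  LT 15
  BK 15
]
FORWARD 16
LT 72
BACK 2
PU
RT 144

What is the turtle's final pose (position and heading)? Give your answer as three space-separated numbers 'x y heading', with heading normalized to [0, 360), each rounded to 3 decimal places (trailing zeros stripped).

Answer: 40.31 18.398 45

Derivation:
Executing turtle program step by step:
Start: pos=(0,0), heading=0, pen down
FD 5: (0,0) -> (5,0) [heading=0, draw]
FD 20: (5,0) -> (25,0) [heading=0, draw]
FD 9: (25,0) -> (34,0) [heading=0, draw]
LT 72: heading 0 -> 72
REPEAT 3 [
  -- iteration 1/3 --
  FD 16: (34,0) -> (38.944,15.217) [heading=72, draw]
  LT 15: heading 72 -> 87
  BK 15: (38.944,15.217) -> (38.159,0.237) [heading=87, draw]
  -- iteration 2/3 --
  FD 16: (38.159,0.237) -> (38.997,16.216) [heading=87, draw]
  LT 15: heading 87 -> 102
  BK 15: (38.997,16.216) -> (42.115,1.543) [heading=102, draw]
  -- iteration 3/3 --
  FD 16: (42.115,1.543) -> (38.789,17.194) [heading=102, draw]
  LT 15: heading 102 -> 117
  BK 15: (38.789,17.194) -> (45.599,3.829) [heading=117, draw]
]
FD 16: (45.599,3.829) -> (38.335,18.085) [heading=117, draw]
LT 72: heading 117 -> 189
BK 2: (38.335,18.085) -> (40.31,18.398) [heading=189, draw]
PU: pen up
RT 144: heading 189 -> 45
Final: pos=(40.31,18.398), heading=45, 11 segment(s) drawn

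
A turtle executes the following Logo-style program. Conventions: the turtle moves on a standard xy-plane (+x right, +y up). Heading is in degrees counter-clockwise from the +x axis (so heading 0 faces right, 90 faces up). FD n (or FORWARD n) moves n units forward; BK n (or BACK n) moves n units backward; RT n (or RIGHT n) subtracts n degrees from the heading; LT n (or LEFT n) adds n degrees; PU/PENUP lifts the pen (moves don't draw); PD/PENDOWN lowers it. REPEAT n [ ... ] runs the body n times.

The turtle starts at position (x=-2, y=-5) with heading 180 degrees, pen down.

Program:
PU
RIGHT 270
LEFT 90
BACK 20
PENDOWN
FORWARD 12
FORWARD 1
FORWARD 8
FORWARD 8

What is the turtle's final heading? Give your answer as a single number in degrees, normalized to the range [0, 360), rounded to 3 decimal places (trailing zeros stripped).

Executing turtle program step by step:
Start: pos=(-2,-5), heading=180, pen down
PU: pen up
RT 270: heading 180 -> 270
LT 90: heading 270 -> 0
BK 20: (-2,-5) -> (-22,-5) [heading=0, move]
PD: pen down
FD 12: (-22,-5) -> (-10,-5) [heading=0, draw]
FD 1: (-10,-5) -> (-9,-5) [heading=0, draw]
FD 8: (-9,-5) -> (-1,-5) [heading=0, draw]
FD 8: (-1,-5) -> (7,-5) [heading=0, draw]
Final: pos=(7,-5), heading=0, 4 segment(s) drawn

Answer: 0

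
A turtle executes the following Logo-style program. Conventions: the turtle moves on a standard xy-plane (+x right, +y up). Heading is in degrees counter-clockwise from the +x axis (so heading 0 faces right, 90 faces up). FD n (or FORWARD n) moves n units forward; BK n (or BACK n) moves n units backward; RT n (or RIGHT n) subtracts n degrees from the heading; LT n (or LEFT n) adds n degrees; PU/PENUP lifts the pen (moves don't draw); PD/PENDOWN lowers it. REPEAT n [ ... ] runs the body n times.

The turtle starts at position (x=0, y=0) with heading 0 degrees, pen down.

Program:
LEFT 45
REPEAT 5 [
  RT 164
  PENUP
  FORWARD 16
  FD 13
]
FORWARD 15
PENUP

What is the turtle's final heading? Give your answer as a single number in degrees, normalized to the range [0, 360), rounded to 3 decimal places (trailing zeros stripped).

Executing turtle program step by step:
Start: pos=(0,0), heading=0, pen down
LT 45: heading 0 -> 45
REPEAT 5 [
  -- iteration 1/5 --
  RT 164: heading 45 -> 241
  PU: pen up
  FD 16: (0,0) -> (-7.757,-13.994) [heading=241, move]
  FD 13: (-7.757,-13.994) -> (-14.059,-25.364) [heading=241, move]
  -- iteration 2/5 --
  RT 164: heading 241 -> 77
  PU: pen up
  FD 16: (-14.059,-25.364) -> (-10.46,-9.774) [heading=77, move]
  FD 13: (-10.46,-9.774) -> (-7.536,2.893) [heading=77, move]
  -- iteration 3/5 --
  RT 164: heading 77 -> 273
  PU: pen up
  FD 16: (-7.536,2.893) -> (-6.699,-13.085) [heading=273, move]
  FD 13: (-6.699,-13.085) -> (-6.018,-26.067) [heading=273, move]
  -- iteration 4/5 --
  RT 164: heading 273 -> 109
  PU: pen up
  FD 16: (-6.018,-26.067) -> (-11.227,-10.939) [heading=109, move]
  FD 13: (-11.227,-10.939) -> (-15.46,1.353) [heading=109, move]
  -- iteration 5/5 --
  RT 164: heading 109 -> 305
  PU: pen up
  FD 16: (-15.46,1.353) -> (-6.282,-11.754) [heading=305, move]
  FD 13: (-6.282,-11.754) -> (1.174,-22.403) [heading=305, move]
]
FD 15: (1.174,-22.403) -> (9.778,-34.69) [heading=305, move]
PU: pen up
Final: pos=(9.778,-34.69), heading=305, 0 segment(s) drawn

Answer: 305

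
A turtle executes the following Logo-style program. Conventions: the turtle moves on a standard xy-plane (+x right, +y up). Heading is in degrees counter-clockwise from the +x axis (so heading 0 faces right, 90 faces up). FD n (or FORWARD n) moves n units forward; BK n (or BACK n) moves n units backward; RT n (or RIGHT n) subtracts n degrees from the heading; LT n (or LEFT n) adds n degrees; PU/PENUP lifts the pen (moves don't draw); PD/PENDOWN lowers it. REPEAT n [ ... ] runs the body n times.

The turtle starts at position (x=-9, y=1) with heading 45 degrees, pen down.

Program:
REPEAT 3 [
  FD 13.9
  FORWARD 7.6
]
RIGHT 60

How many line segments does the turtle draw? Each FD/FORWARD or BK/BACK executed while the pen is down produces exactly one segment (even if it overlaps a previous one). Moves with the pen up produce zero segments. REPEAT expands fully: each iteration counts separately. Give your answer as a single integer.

Answer: 6

Derivation:
Executing turtle program step by step:
Start: pos=(-9,1), heading=45, pen down
REPEAT 3 [
  -- iteration 1/3 --
  FD 13.9: (-9,1) -> (0.829,10.829) [heading=45, draw]
  FD 7.6: (0.829,10.829) -> (6.203,16.203) [heading=45, draw]
  -- iteration 2/3 --
  FD 13.9: (6.203,16.203) -> (16.032,26.032) [heading=45, draw]
  FD 7.6: (16.032,26.032) -> (21.406,31.406) [heading=45, draw]
  -- iteration 3/3 --
  FD 13.9: (21.406,31.406) -> (31.234,41.234) [heading=45, draw]
  FD 7.6: (31.234,41.234) -> (36.608,46.608) [heading=45, draw]
]
RT 60: heading 45 -> 345
Final: pos=(36.608,46.608), heading=345, 6 segment(s) drawn
Segments drawn: 6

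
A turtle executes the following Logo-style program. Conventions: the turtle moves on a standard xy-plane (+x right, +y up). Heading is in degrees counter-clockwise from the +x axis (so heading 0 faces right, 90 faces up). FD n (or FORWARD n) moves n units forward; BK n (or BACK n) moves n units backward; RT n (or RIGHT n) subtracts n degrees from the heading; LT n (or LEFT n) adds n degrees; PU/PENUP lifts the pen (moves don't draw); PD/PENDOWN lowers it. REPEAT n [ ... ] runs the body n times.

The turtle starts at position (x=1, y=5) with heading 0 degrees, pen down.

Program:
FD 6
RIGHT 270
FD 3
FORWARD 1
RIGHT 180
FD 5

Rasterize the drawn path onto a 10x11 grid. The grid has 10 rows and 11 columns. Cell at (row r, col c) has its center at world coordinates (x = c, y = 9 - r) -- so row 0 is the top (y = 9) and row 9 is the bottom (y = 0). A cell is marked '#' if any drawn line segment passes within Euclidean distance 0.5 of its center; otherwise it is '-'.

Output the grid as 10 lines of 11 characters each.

Segment 0: (1,5) -> (7,5)
Segment 1: (7,5) -> (7,8)
Segment 2: (7,8) -> (7,9)
Segment 3: (7,9) -> (7,4)

Answer: -------#---
-------#---
-------#---
-------#---
-#######---
-------#---
-----------
-----------
-----------
-----------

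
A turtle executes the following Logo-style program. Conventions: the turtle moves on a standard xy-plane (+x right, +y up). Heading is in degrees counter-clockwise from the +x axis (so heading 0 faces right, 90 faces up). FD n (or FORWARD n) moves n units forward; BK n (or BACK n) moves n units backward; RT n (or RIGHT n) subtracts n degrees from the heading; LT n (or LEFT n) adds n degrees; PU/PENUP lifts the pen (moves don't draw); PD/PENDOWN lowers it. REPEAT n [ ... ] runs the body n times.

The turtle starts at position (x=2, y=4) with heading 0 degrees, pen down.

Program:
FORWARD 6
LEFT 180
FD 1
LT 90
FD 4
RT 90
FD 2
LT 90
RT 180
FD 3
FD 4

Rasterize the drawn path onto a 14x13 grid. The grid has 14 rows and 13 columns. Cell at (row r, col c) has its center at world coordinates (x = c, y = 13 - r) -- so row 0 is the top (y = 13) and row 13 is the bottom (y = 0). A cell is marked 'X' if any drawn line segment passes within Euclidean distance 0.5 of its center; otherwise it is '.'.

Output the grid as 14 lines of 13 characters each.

Segment 0: (2,4) -> (8,4)
Segment 1: (8,4) -> (7,4)
Segment 2: (7,4) -> (7,0)
Segment 3: (7,0) -> (5,0)
Segment 4: (5,0) -> (5,3)
Segment 5: (5,3) -> (5,7)

Answer: .............
.............
.............
.............
.............
.............
.....X.......
.....X.......
.....X.......
..XXXXXXX....
.....X.X.....
.....X.X.....
.....X.X.....
.....XXX.....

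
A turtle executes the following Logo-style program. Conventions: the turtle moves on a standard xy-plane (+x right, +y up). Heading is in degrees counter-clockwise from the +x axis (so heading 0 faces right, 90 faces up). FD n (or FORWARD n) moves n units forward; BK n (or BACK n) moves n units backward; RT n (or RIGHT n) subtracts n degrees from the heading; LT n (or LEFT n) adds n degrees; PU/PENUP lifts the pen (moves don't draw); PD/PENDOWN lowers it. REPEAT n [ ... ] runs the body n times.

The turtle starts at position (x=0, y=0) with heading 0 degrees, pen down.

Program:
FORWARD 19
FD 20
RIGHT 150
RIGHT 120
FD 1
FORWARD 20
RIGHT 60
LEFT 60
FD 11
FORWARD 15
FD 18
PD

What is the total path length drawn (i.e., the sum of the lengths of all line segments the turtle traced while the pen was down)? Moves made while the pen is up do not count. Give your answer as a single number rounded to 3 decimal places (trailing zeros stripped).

Executing turtle program step by step:
Start: pos=(0,0), heading=0, pen down
FD 19: (0,0) -> (19,0) [heading=0, draw]
FD 20: (19,0) -> (39,0) [heading=0, draw]
RT 150: heading 0 -> 210
RT 120: heading 210 -> 90
FD 1: (39,0) -> (39,1) [heading=90, draw]
FD 20: (39,1) -> (39,21) [heading=90, draw]
RT 60: heading 90 -> 30
LT 60: heading 30 -> 90
FD 11: (39,21) -> (39,32) [heading=90, draw]
FD 15: (39,32) -> (39,47) [heading=90, draw]
FD 18: (39,47) -> (39,65) [heading=90, draw]
PD: pen down
Final: pos=(39,65), heading=90, 7 segment(s) drawn

Segment lengths:
  seg 1: (0,0) -> (19,0), length = 19
  seg 2: (19,0) -> (39,0), length = 20
  seg 3: (39,0) -> (39,1), length = 1
  seg 4: (39,1) -> (39,21), length = 20
  seg 5: (39,21) -> (39,32), length = 11
  seg 6: (39,32) -> (39,47), length = 15
  seg 7: (39,47) -> (39,65), length = 18
Total = 104

Answer: 104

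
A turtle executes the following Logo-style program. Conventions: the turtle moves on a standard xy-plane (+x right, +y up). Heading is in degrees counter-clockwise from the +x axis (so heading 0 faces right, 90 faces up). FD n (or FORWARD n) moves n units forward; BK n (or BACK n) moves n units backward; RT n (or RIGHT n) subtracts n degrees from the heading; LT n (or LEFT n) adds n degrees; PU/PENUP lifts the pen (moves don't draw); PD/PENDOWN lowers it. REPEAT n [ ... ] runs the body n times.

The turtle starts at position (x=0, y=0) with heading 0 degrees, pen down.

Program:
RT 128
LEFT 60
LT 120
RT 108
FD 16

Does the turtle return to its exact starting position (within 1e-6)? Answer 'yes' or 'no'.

Executing turtle program step by step:
Start: pos=(0,0), heading=0, pen down
RT 128: heading 0 -> 232
LT 60: heading 232 -> 292
LT 120: heading 292 -> 52
RT 108: heading 52 -> 304
FD 16: (0,0) -> (8.947,-13.265) [heading=304, draw]
Final: pos=(8.947,-13.265), heading=304, 1 segment(s) drawn

Start position: (0, 0)
Final position: (8.947, -13.265)
Distance = 16; >= 1e-6 -> NOT closed

Answer: no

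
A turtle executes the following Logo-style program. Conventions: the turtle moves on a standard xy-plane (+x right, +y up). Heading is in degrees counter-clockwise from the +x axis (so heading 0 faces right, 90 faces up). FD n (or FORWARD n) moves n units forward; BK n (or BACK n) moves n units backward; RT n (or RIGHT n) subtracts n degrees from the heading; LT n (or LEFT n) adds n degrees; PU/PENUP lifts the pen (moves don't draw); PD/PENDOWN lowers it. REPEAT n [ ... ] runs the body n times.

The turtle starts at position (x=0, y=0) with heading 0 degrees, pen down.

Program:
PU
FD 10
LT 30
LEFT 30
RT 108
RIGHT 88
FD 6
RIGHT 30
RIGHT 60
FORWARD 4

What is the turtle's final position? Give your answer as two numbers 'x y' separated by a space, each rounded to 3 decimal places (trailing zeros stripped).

Answer: 2.905 -1.291

Derivation:
Executing turtle program step by step:
Start: pos=(0,0), heading=0, pen down
PU: pen up
FD 10: (0,0) -> (10,0) [heading=0, move]
LT 30: heading 0 -> 30
LT 30: heading 30 -> 60
RT 108: heading 60 -> 312
RT 88: heading 312 -> 224
FD 6: (10,0) -> (5.684,-4.168) [heading=224, move]
RT 30: heading 224 -> 194
RT 60: heading 194 -> 134
FD 4: (5.684,-4.168) -> (2.905,-1.291) [heading=134, move]
Final: pos=(2.905,-1.291), heading=134, 0 segment(s) drawn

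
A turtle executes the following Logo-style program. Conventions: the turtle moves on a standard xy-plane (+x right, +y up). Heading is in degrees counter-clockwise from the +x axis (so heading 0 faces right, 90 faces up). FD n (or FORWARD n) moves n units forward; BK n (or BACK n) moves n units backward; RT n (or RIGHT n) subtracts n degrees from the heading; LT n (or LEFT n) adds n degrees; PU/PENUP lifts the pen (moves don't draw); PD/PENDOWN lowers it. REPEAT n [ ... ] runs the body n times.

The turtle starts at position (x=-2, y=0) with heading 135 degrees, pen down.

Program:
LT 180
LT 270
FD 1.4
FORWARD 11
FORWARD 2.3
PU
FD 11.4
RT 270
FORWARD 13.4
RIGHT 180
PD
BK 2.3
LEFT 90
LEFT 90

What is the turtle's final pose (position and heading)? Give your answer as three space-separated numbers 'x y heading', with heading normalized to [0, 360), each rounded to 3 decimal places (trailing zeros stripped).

Answer: -9.354 -29.557 315

Derivation:
Executing turtle program step by step:
Start: pos=(-2,0), heading=135, pen down
LT 180: heading 135 -> 315
LT 270: heading 315 -> 225
FD 1.4: (-2,0) -> (-2.99,-0.99) [heading=225, draw]
FD 11: (-2.99,-0.99) -> (-10.768,-8.768) [heading=225, draw]
FD 2.3: (-10.768,-8.768) -> (-12.394,-10.394) [heading=225, draw]
PU: pen up
FD 11.4: (-12.394,-10.394) -> (-20.455,-18.455) [heading=225, move]
RT 270: heading 225 -> 315
FD 13.4: (-20.455,-18.455) -> (-10.98,-27.931) [heading=315, move]
RT 180: heading 315 -> 135
PD: pen down
BK 2.3: (-10.98,-27.931) -> (-9.354,-29.557) [heading=135, draw]
LT 90: heading 135 -> 225
LT 90: heading 225 -> 315
Final: pos=(-9.354,-29.557), heading=315, 4 segment(s) drawn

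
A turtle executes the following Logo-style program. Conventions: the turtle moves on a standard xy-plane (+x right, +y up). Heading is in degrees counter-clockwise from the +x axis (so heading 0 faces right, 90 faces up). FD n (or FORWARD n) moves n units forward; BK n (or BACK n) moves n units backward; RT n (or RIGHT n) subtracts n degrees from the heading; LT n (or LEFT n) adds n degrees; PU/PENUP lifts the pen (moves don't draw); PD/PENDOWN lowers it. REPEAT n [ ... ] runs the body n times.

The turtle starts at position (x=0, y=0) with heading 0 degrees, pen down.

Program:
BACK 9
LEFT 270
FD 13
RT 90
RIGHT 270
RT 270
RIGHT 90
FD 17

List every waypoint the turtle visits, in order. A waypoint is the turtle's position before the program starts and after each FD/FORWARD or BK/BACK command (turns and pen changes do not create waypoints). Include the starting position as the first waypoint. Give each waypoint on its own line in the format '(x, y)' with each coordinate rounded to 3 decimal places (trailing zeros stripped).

Answer: (0, 0)
(-9, 0)
(-9, -13)
(-9, -30)

Derivation:
Executing turtle program step by step:
Start: pos=(0,0), heading=0, pen down
BK 9: (0,0) -> (-9,0) [heading=0, draw]
LT 270: heading 0 -> 270
FD 13: (-9,0) -> (-9,-13) [heading=270, draw]
RT 90: heading 270 -> 180
RT 270: heading 180 -> 270
RT 270: heading 270 -> 0
RT 90: heading 0 -> 270
FD 17: (-9,-13) -> (-9,-30) [heading=270, draw]
Final: pos=(-9,-30), heading=270, 3 segment(s) drawn
Waypoints (4 total):
(0, 0)
(-9, 0)
(-9, -13)
(-9, -30)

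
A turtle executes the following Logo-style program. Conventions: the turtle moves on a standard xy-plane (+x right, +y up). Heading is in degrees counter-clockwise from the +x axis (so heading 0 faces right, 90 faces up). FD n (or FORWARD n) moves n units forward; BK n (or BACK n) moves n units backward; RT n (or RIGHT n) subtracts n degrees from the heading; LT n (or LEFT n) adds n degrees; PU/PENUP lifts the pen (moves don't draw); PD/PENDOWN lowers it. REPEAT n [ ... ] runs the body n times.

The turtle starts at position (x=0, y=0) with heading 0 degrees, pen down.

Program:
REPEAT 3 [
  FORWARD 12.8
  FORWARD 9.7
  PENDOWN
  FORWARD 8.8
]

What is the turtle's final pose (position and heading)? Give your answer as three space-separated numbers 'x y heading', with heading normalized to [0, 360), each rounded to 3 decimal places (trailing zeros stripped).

Answer: 93.9 0 0

Derivation:
Executing turtle program step by step:
Start: pos=(0,0), heading=0, pen down
REPEAT 3 [
  -- iteration 1/3 --
  FD 12.8: (0,0) -> (12.8,0) [heading=0, draw]
  FD 9.7: (12.8,0) -> (22.5,0) [heading=0, draw]
  PD: pen down
  FD 8.8: (22.5,0) -> (31.3,0) [heading=0, draw]
  -- iteration 2/3 --
  FD 12.8: (31.3,0) -> (44.1,0) [heading=0, draw]
  FD 9.7: (44.1,0) -> (53.8,0) [heading=0, draw]
  PD: pen down
  FD 8.8: (53.8,0) -> (62.6,0) [heading=0, draw]
  -- iteration 3/3 --
  FD 12.8: (62.6,0) -> (75.4,0) [heading=0, draw]
  FD 9.7: (75.4,0) -> (85.1,0) [heading=0, draw]
  PD: pen down
  FD 8.8: (85.1,0) -> (93.9,0) [heading=0, draw]
]
Final: pos=(93.9,0), heading=0, 9 segment(s) drawn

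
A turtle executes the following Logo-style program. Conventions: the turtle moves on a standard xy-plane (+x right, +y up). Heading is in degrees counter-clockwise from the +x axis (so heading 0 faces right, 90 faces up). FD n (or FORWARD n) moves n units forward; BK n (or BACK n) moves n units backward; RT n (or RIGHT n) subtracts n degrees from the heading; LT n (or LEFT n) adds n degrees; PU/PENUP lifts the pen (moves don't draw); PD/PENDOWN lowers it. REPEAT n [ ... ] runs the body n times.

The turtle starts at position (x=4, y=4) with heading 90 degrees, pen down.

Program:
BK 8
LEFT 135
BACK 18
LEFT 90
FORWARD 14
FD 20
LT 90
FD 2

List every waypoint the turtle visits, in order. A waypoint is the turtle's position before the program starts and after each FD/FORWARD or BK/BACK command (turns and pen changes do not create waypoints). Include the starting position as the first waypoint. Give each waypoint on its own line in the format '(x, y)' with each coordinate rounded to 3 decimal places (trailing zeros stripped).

Executing turtle program step by step:
Start: pos=(4,4), heading=90, pen down
BK 8: (4,4) -> (4,-4) [heading=90, draw]
LT 135: heading 90 -> 225
BK 18: (4,-4) -> (16.728,8.728) [heading=225, draw]
LT 90: heading 225 -> 315
FD 14: (16.728,8.728) -> (26.627,-1.172) [heading=315, draw]
FD 20: (26.627,-1.172) -> (40.77,-15.314) [heading=315, draw]
LT 90: heading 315 -> 45
FD 2: (40.77,-15.314) -> (42.184,-13.899) [heading=45, draw]
Final: pos=(42.184,-13.899), heading=45, 5 segment(s) drawn
Waypoints (6 total):
(4, 4)
(4, -4)
(16.728, 8.728)
(26.627, -1.172)
(40.77, -15.314)
(42.184, -13.899)

Answer: (4, 4)
(4, -4)
(16.728, 8.728)
(26.627, -1.172)
(40.77, -15.314)
(42.184, -13.899)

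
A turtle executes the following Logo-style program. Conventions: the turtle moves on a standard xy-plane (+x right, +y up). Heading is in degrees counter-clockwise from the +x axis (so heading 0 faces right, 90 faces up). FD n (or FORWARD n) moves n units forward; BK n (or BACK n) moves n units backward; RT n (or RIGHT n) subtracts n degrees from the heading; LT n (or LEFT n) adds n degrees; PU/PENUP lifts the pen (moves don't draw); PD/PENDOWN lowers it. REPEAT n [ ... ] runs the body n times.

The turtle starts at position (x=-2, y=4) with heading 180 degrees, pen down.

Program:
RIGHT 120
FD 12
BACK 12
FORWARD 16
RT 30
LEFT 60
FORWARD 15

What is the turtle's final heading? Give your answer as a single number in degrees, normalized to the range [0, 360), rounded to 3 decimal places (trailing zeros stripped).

Executing turtle program step by step:
Start: pos=(-2,4), heading=180, pen down
RT 120: heading 180 -> 60
FD 12: (-2,4) -> (4,14.392) [heading=60, draw]
BK 12: (4,14.392) -> (-2,4) [heading=60, draw]
FD 16: (-2,4) -> (6,17.856) [heading=60, draw]
RT 30: heading 60 -> 30
LT 60: heading 30 -> 90
FD 15: (6,17.856) -> (6,32.856) [heading=90, draw]
Final: pos=(6,32.856), heading=90, 4 segment(s) drawn

Answer: 90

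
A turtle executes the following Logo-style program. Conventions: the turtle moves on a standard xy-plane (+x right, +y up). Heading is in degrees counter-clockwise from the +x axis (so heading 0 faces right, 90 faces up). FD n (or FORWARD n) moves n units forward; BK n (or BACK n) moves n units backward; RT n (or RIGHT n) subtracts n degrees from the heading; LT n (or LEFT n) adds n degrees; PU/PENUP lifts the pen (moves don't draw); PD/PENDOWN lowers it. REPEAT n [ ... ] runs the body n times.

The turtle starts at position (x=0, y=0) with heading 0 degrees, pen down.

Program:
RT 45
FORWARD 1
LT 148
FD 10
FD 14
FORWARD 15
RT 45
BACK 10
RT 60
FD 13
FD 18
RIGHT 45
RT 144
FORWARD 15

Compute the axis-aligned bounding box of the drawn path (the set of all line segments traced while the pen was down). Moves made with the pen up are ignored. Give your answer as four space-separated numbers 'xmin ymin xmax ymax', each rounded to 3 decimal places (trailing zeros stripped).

Executing turtle program step by step:
Start: pos=(0,0), heading=0, pen down
RT 45: heading 0 -> 315
FD 1: (0,0) -> (0.707,-0.707) [heading=315, draw]
LT 148: heading 315 -> 103
FD 10: (0.707,-0.707) -> (-1.542,9.037) [heading=103, draw]
FD 14: (-1.542,9.037) -> (-4.692,22.678) [heading=103, draw]
FD 15: (-4.692,22.678) -> (-8.066,37.293) [heading=103, draw]
RT 45: heading 103 -> 58
BK 10: (-8.066,37.293) -> (-13.365,28.813) [heading=58, draw]
RT 60: heading 58 -> 358
FD 13: (-13.365,28.813) -> (-0.373,28.359) [heading=358, draw]
FD 18: (-0.373,28.359) -> (17.616,27.731) [heading=358, draw]
RT 45: heading 358 -> 313
RT 144: heading 313 -> 169
FD 15: (17.616,27.731) -> (2.892,30.593) [heading=169, draw]
Final: pos=(2.892,30.593), heading=169, 8 segment(s) drawn

Segment endpoints: x in {-13.365, -8.066, -4.692, -1.542, -0.373, 0, 0.707, 2.892, 17.616}, y in {-0.707, 0, 9.037, 22.678, 27.731, 28.359, 28.813, 30.593, 37.293}
xmin=-13.365, ymin=-0.707, xmax=17.616, ymax=37.293

Answer: -13.365 -0.707 17.616 37.293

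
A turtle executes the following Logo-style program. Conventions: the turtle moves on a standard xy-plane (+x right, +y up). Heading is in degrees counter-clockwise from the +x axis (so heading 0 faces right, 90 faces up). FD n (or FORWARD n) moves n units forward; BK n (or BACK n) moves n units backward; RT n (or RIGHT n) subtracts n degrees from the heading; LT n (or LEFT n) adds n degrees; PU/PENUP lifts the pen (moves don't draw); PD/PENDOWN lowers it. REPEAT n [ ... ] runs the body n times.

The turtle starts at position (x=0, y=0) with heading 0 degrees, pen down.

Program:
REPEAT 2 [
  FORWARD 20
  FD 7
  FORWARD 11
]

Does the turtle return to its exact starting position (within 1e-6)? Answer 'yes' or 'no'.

Executing turtle program step by step:
Start: pos=(0,0), heading=0, pen down
REPEAT 2 [
  -- iteration 1/2 --
  FD 20: (0,0) -> (20,0) [heading=0, draw]
  FD 7: (20,0) -> (27,0) [heading=0, draw]
  FD 11: (27,0) -> (38,0) [heading=0, draw]
  -- iteration 2/2 --
  FD 20: (38,0) -> (58,0) [heading=0, draw]
  FD 7: (58,0) -> (65,0) [heading=0, draw]
  FD 11: (65,0) -> (76,0) [heading=0, draw]
]
Final: pos=(76,0), heading=0, 6 segment(s) drawn

Start position: (0, 0)
Final position: (76, 0)
Distance = 76; >= 1e-6 -> NOT closed

Answer: no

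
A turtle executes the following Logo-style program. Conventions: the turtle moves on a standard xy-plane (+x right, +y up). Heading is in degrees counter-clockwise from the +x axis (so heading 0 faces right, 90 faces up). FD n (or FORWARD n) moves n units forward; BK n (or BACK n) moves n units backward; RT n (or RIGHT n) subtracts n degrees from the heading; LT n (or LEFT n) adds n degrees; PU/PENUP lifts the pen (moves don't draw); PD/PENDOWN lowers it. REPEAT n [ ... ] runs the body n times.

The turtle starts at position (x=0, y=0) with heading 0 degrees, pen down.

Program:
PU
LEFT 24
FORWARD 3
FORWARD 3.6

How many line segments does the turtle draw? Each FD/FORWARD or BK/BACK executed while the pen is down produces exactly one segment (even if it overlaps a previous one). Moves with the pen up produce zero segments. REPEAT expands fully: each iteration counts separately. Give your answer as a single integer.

Executing turtle program step by step:
Start: pos=(0,0), heading=0, pen down
PU: pen up
LT 24: heading 0 -> 24
FD 3: (0,0) -> (2.741,1.22) [heading=24, move]
FD 3.6: (2.741,1.22) -> (6.029,2.684) [heading=24, move]
Final: pos=(6.029,2.684), heading=24, 0 segment(s) drawn
Segments drawn: 0

Answer: 0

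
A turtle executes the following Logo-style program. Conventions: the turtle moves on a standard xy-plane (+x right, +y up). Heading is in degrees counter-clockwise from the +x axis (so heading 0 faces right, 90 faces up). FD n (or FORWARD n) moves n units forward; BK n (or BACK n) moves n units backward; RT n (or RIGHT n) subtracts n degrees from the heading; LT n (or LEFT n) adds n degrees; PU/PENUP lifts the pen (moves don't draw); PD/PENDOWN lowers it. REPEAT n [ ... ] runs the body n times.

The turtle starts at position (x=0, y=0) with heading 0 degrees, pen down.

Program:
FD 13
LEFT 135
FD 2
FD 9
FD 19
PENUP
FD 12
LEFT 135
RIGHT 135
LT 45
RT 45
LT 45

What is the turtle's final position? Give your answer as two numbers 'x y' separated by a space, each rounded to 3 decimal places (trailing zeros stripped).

Executing turtle program step by step:
Start: pos=(0,0), heading=0, pen down
FD 13: (0,0) -> (13,0) [heading=0, draw]
LT 135: heading 0 -> 135
FD 2: (13,0) -> (11.586,1.414) [heading=135, draw]
FD 9: (11.586,1.414) -> (5.222,7.778) [heading=135, draw]
FD 19: (5.222,7.778) -> (-8.213,21.213) [heading=135, draw]
PU: pen up
FD 12: (-8.213,21.213) -> (-16.698,29.698) [heading=135, move]
LT 135: heading 135 -> 270
RT 135: heading 270 -> 135
LT 45: heading 135 -> 180
RT 45: heading 180 -> 135
LT 45: heading 135 -> 180
Final: pos=(-16.698,29.698), heading=180, 4 segment(s) drawn

Answer: -16.698 29.698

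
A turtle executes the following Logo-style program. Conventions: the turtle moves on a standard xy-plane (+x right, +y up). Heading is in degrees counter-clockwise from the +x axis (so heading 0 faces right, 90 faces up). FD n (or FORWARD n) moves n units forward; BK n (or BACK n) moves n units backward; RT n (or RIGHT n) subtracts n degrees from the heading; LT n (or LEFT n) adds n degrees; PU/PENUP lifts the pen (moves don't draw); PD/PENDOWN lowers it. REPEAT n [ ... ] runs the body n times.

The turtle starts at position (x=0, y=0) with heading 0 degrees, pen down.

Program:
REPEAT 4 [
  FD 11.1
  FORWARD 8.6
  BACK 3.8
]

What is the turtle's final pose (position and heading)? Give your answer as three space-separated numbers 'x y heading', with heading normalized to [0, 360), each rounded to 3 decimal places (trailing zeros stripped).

Answer: 63.6 0 0

Derivation:
Executing turtle program step by step:
Start: pos=(0,0), heading=0, pen down
REPEAT 4 [
  -- iteration 1/4 --
  FD 11.1: (0,0) -> (11.1,0) [heading=0, draw]
  FD 8.6: (11.1,0) -> (19.7,0) [heading=0, draw]
  BK 3.8: (19.7,0) -> (15.9,0) [heading=0, draw]
  -- iteration 2/4 --
  FD 11.1: (15.9,0) -> (27,0) [heading=0, draw]
  FD 8.6: (27,0) -> (35.6,0) [heading=0, draw]
  BK 3.8: (35.6,0) -> (31.8,0) [heading=0, draw]
  -- iteration 3/4 --
  FD 11.1: (31.8,0) -> (42.9,0) [heading=0, draw]
  FD 8.6: (42.9,0) -> (51.5,0) [heading=0, draw]
  BK 3.8: (51.5,0) -> (47.7,0) [heading=0, draw]
  -- iteration 4/4 --
  FD 11.1: (47.7,0) -> (58.8,0) [heading=0, draw]
  FD 8.6: (58.8,0) -> (67.4,0) [heading=0, draw]
  BK 3.8: (67.4,0) -> (63.6,0) [heading=0, draw]
]
Final: pos=(63.6,0), heading=0, 12 segment(s) drawn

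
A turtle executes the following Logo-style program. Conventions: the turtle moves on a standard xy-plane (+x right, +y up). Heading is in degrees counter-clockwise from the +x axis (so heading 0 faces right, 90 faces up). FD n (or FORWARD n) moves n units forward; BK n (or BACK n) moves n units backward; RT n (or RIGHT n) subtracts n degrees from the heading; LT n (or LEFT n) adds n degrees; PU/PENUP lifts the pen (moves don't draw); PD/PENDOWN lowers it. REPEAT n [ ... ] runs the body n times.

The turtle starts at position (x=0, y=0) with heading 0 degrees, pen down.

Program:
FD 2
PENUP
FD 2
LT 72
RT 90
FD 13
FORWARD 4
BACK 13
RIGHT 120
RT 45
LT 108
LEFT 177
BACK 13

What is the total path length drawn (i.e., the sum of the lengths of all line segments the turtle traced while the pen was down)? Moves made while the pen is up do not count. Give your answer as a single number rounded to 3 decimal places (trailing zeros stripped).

Executing turtle program step by step:
Start: pos=(0,0), heading=0, pen down
FD 2: (0,0) -> (2,0) [heading=0, draw]
PU: pen up
FD 2: (2,0) -> (4,0) [heading=0, move]
LT 72: heading 0 -> 72
RT 90: heading 72 -> 342
FD 13: (4,0) -> (16.364,-4.017) [heading=342, move]
FD 4: (16.364,-4.017) -> (20.168,-5.253) [heading=342, move]
BK 13: (20.168,-5.253) -> (7.804,-1.236) [heading=342, move]
RT 120: heading 342 -> 222
RT 45: heading 222 -> 177
LT 108: heading 177 -> 285
LT 177: heading 285 -> 102
BK 13: (7.804,-1.236) -> (10.507,-13.952) [heading=102, move]
Final: pos=(10.507,-13.952), heading=102, 1 segment(s) drawn

Segment lengths:
  seg 1: (0,0) -> (2,0), length = 2
Total = 2

Answer: 2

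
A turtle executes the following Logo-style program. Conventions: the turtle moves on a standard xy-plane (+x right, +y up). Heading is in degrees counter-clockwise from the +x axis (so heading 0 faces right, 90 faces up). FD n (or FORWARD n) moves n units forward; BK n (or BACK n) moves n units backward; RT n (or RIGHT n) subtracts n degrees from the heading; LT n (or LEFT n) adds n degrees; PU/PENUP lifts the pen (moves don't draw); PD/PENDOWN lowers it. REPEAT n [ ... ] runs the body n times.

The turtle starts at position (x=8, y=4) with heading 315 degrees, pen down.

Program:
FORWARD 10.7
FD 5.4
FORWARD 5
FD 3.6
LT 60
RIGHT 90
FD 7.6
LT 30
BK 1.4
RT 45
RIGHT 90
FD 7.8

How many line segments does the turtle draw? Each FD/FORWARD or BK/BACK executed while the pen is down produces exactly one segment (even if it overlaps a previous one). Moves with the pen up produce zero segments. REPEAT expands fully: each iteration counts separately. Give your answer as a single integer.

Answer: 7

Derivation:
Executing turtle program step by step:
Start: pos=(8,4), heading=315, pen down
FD 10.7: (8,4) -> (15.566,-3.566) [heading=315, draw]
FD 5.4: (15.566,-3.566) -> (19.384,-7.384) [heading=315, draw]
FD 5: (19.384,-7.384) -> (22.92,-10.92) [heading=315, draw]
FD 3.6: (22.92,-10.92) -> (25.466,-13.466) [heading=315, draw]
LT 60: heading 315 -> 15
RT 90: heading 15 -> 285
FD 7.6: (25.466,-13.466) -> (27.433,-20.807) [heading=285, draw]
LT 30: heading 285 -> 315
BK 1.4: (27.433,-20.807) -> (26.443,-19.817) [heading=315, draw]
RT 45: heading 315 -> 270
RT 90: heading 270 -> 180
FD 7.8: (26.443,-19.817) -> (18.643,-19.817) [heading=180, draw]
Final: pos=(18.643,-19.817), heading=180, 7 segment(s) drawn
Segments drawn: 7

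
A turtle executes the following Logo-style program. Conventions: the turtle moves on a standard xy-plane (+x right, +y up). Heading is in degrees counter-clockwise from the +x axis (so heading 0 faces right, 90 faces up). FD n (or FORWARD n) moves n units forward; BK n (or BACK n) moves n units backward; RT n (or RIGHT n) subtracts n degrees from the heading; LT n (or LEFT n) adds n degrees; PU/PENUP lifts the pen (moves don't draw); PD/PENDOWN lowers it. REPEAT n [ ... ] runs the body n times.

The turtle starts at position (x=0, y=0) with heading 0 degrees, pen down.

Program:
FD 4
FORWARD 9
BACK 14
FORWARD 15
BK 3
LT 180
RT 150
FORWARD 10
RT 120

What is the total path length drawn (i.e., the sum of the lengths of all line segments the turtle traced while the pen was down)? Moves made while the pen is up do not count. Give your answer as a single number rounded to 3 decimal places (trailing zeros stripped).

Executing turtle program step by step:
Start: pos=(0,0), heading=0, pen down
FD 4: (0,0) -> (4,0) [heading=0, draw]
FD 9: (4,0) -> (13,0) [heading=0, draw]
BK 14: (13,0) -> (-1,0) [heading=0, draw]
FD 15: (-1,0) -> (14,0) [heading=0, draw]
BK 3: (14,0) -> (11,0) [heading=0, draw]
LT 180: heading 0 -> 180
RT 150: heading 180 -> 30
FD 10: (11,0) -> (19.66,5) [heading=30, draw]
RT 120: heading 30 -> 270
Final: pos=(19.66,5), heading=270, 6 segment(s) drawn

Segment lengths:
  seg 1: (0,0) -> (4,0), length = 4
  seg 2: (4,0) -> (13,0), length = 9
  seg 3: (13,0) -> (-1,0), length = 14
  seg 4: (-1,0) -> (14,0), length = 15
  seg 5: (14,0) -> (11,0), length = 3
  seg 6: (11,0) -> (19.66,5), length = 10
Total = 55

Answer: 55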